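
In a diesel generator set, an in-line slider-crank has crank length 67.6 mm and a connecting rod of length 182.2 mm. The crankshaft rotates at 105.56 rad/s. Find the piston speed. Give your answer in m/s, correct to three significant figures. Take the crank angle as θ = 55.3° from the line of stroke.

7.17

ω = 105.6 rad/s
For an in-line slider-crank, x = r cosθ + √(L² − r² sin²θ), so v = −rω sinθ·[1 + r cosθ/√(L² − r² sin²θ)].
With r = 0.0676 m, L = 0.1822 m, θ = 55.3°: √(L² − r² sin²θ) = 0.17352 m.
v = −0.0676·105.6·0.82214·[1 + 0.0676·0.56928/0.17352] = -7.1678 m/s.
|v| = 7.1678 m/s.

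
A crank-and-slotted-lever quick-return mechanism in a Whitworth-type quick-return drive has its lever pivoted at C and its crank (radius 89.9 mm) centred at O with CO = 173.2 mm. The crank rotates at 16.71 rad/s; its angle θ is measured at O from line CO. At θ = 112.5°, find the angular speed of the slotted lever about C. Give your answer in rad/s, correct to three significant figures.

1.36

ω = 16.71 rad/s
Crank pin A relative to C: A = (d + r cosθ, r sinθ); lever angle φ = atan2(r sinθ, d + r cosθ).
Differentiating tanφ: φ̇ = rω(d cosθ + r)/(d² + r² + 2dr cosθ).
d² + r² + 2dr cosθ = |CA|² = 0.026163 m²;  d cosθ + r = +0.023619 m.
|ω_lever| = |0.0899·16.71·+0.023619| / 0.026163 = 1.3562 rad/s.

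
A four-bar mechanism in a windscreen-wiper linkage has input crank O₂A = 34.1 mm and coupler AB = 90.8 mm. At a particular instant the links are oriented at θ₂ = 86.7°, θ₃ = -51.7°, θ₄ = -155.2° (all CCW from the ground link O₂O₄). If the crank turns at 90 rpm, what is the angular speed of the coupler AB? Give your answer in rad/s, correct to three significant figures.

ω₂ = 9.425 rad/s (from 90 rpm).
Differentiating the loop-closure r₂e^{iθ₂}+r₃e^{iθ₃}=r₁+r₄e^{iθ₄} gives r₂ω₂e^{iθ₂}+r₃ω₃e^{iθ₃}=r₄ω₄e^{iθ₄}.
Eliminating the other unknown: ω₃ = r₂ω₂ sin(θ₄−θ₂) / [r₃ sin(θ₃−θ₄)].
Numerator sine = +0.88213; denominator sine = +0.97237.
Result = 0.0341·9.425·(+0.88213) / (0.0908·(+0.97237)) = +3.211 rad/s; magnitude 3.211 rad/s.

3.21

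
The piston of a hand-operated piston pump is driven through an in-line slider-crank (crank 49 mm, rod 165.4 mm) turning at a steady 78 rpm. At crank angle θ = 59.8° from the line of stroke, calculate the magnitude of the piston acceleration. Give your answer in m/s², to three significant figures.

1.17

ω = 2π·78/60 = 8.168 rad/s
x(θ) = r cosθ + √(L² − r² sin²θ); with ω constant, a = ω²·d²x/dθ².
d²x/dθ² = −r cosθ − r²(cos2θ)/√u − r⁴ sin²2θ/(4u^{3/2}),  u = L² − r² sin²θ = 0.0255637 m².
Substituting r = 0.049 m, L = 0.1654 m, θ = 59.8°: d²x/dθ² = -0.017497 m.
a = ω²·d²x/dθ² = (8.168)²·(-0.017497) = -1.1674 m/s²;  |a| = 1.1674 m/s².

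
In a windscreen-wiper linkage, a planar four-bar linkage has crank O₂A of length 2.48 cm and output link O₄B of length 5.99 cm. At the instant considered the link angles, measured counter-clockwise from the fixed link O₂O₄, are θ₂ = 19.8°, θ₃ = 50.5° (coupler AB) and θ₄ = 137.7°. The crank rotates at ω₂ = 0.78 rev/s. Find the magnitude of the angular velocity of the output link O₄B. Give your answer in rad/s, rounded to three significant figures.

ω₂ = 4.901 rad/s (from 0.78 rev/s).
Differentiating the loop-closure r₂e^{iθ₂}+r₃e^{iθ₃}=r₁+r₄e^{iθ₄} gives r₂ω₂e^{iθ₂}+r₃ω₃e^{iθ₃}=r₄ω₄e^{iθ₄}.
Eliminating the other unknown: ω₄ = r₂ω₂ sin(θ₂−θ₃) / [r₄ sin(θ₄−θ₃)].
Numerator sine = -0.51054; denominator sine = +0.99881.
Result = 0.0248·4.901·(-0.51054) / (0.0599·(+0.99881)) = -1.0372 rad/s; magnitude 1.0372 rad/s.

1.04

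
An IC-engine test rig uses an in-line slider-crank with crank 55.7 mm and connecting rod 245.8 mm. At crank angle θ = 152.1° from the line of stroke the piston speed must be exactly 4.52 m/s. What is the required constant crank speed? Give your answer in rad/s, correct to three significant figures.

217

For an in-line slider-crank, |v_piston| = rω|sinθ|·[1 + r cosθ/√(L² − r² sin²θ)].
With r = 0.0557 m, L = 0.2458 m, θ = 152.1°: the bracketed kinematic factor |dx/dθ| = 0.020814 m.
ω = v/|dx/dθ| = 4.52/0.020814 = 217.16 rad/s.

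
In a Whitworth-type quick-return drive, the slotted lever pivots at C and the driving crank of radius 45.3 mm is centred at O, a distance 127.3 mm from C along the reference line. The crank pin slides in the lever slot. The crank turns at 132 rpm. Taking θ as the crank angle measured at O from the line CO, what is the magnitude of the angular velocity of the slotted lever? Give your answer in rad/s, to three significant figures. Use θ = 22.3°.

ω = 13.82 rad/s (from 132 rpm).
Crank pin A relative to C: A = (d + r cosθ, r sinθ); lever angle φ = atan2(r sinθ, d + r cosθ).
Differentiating tanφ: φ̇ = rω(d cosθ + r)/(d² + r² + 2dr cosθ).
d² + r² + 2dr cosθ = |CA|² = 0.0289282 m²;  d cosθ + r = +0.16308 m.
|ω_lever| = |0.0453·13.82·+0.16308| / 0.0289282 = 3.53 rad/s.

3.53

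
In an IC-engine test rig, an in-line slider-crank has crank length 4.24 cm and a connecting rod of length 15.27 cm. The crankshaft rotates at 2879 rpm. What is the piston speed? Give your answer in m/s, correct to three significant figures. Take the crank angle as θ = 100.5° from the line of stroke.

ω = 2π·2879/60 = 301.5 rad/s
For an in-line slider-crank, x = r cosθ + √(L² − r² sin²θ), so v = −rω sinθ·[1 + r cosθ/√(L² − r² sin²θ)].
With r = 0.0424 m, L = 0.1527 m, θ = 100.5°: √(L² − r² sin²θ) = 0.1469 m.
v = −0.0424·301.5·0.98325·[1 + 0.0424·-0.18224/0.1469] = -11.908 m/s.
|v| = 11.908 m/s.

11.9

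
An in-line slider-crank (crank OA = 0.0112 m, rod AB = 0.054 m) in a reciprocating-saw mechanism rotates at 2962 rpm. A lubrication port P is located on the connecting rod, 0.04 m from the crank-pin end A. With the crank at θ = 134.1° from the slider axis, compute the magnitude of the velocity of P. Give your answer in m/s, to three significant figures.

2.31

ω = 310.2 rad/s.  Crank-pin speed |V_A| = rω = 3.474 m/s, perpendicular to OA.
Rod angle: sinφ = −(r/L) sinθ ⇒ φ = -8.566°; ω_rod = −rω cosθ/√(L²−r²sin²θ) = +45.276 rad/s.
V_P = V_A + ω_rod × AP, with AP = 0.04 m along the rod.
Components: V_Px = −rω sinθ − a·ω_rod·sinφ = -2.225 m/s;  V_Py = rω cosθ + a·ω_rod·cosφ = -0.62679 m/s.
|V_P| = √(V_Px² + V_Py²) = 2.3116 m/s.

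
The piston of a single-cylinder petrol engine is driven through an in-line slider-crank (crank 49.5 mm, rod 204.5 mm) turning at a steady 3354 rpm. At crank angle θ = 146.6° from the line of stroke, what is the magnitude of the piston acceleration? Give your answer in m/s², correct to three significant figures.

ω = 2π·3354/60 = 351.2 rad/s
x(θ) = r cosθ + √(L² − r² sin²θ); with ω constant, a = ω²·d²x/dθ².
d²x/dθ² = −r cosθ − r²(cos2θ)/√u − r⁴ sin²2θ/(4u^{3/2}),  u = L² − r² sin²θ = 0.0410778 m².
Substituting r = 0.0495 m, L = 0.2045 m, θ = 146.6°: d²x/dθ² = +0.03641 m.
a = ω²·d²x/dθ² = (351.2)²·(+0.03641) = +4491.6 m/s²;  |a| = 4491.6 m/s².

4490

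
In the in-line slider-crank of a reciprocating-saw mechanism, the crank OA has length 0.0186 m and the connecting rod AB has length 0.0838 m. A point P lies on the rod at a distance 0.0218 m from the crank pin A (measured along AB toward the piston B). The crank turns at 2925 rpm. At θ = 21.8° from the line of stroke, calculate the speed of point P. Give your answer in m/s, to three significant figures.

ω = 306.3 rad/s.  Crank-pin speed |V_A| = rω = 5.6973 m/s, perpendicular to OA.
Rod angle: sinφ = −(r/L) sinθ ⇒ φ = -4.728°; ω_rod = −rω cosθ/√(L²−r²sin²θ) = -63.34 rad/s.
V_P = V_A + ω_rod × AP, with AP = 0.0218 m along the rod.
Components: V_Px = −rω sinθ − a·ω_rod·sinφ = -2.2296 m/s;  V_Py = rω cosθ + a·ω_rod·cosφ = +3.9137 m/s.
|V_P| = √(V_Px² + V_Py²) = 4.5043 m/s.

4.50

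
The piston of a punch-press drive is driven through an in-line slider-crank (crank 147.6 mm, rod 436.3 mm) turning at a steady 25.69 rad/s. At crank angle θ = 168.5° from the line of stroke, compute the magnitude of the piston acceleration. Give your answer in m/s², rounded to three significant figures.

64.9

ω = 25.69 rad/s
x(θ) = r cosθ + √(L² − r² sin²θ); with ω constant, a = ω²·d²x/dθ².
d²x/dθ² = −r cosθ − r²(cos2θ)/√u − r⁴ sin²2θ/(4u^{3/2}),  u = L² − r² sin²θ = 0.189492 m².
Substituting r = 0.1476 m, L = 0.4363 m, θ = 168.5°: d²x/dθ² = +0.098349 m.
a = ω²·d²x/dθ² = (25.69)²·(+0.098349) = +64.908 m/s²;  |a| = 64.908 m/s².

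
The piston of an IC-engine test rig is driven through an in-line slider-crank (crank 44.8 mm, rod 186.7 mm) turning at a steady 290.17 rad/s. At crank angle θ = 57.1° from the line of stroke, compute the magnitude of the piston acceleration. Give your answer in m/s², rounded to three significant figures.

1680

ω = 290.2 rad/s
x(θ) = r cosθ + √(L² − r² sin²θ); with ω constant, a = ω²·d²x/dθ².
d²x/dθ² = −r cosθ − r²(cos2θ)/√u − r⁴ sin²2θ/(4u^{3/2}),  u = L² − r² sin²θ = 0.033442 m².
Substituting r = 0.0448 m, L = 0.1867 m, θ = 57.1°: d²x/dθ² = -0.019972 m.
a = ω²·d²x/dθ² = (290.2)²·(-0.019972) = -1681.6 m/s²;  |a| = 1681.6 m/s².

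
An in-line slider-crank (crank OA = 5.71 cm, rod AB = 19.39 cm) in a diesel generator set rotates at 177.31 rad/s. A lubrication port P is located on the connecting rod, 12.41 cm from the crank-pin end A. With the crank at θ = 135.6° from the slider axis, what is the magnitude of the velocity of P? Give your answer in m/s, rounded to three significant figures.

6.64

ω = 177.3 rad/s.  Crank-pin speed |V_A| = rω = 10.124 m/s, perpendicular to OA.
Rod angle: sinφ = −(r/L) sinθ ⇒ φ = -11.890°; ω_rod = −rω cosθ/√(L²−r²sin²θ) = +38.124 rad/s.
V_P = V_A + ω_rod × AP, with AP = 0.1241 m along the rod.
Components: V_Px = −rω sinθ − a·ω_rod·sinφ = -6.1089 m/s;  V_Py = rω cosθ + a·ω_rod·cosφ = -2.6039 m/s.
|V_P| = √(V_Px² + V_Py²) = 6.6407 m/s.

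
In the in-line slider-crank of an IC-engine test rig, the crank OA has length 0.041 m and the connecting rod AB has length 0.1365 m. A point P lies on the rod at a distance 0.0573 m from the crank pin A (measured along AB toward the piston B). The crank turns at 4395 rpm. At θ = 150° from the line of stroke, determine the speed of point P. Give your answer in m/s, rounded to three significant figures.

12.7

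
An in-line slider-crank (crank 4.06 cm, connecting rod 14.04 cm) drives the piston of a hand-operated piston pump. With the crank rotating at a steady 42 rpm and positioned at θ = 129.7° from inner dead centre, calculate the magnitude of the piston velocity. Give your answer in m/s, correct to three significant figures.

ω = 2π·42/60 = 4.398 rad/s
For an in-line slider-crank, x = r cosθ + √(L² − r² sin²θ), so v = −rω sinθ·[1 + r cosθ/√(L² − r² sin²θ)].
With r = 0.0406 m, L = 0.1404 m, θ = 129.7°: √(L² − r² sin²θ) = 0.13688 m.
v = −0.0406·4.398·0.76940·[1 + 0.0406·-0.63877/0.13688] = -0.11136 m/s.
|v| = 0.11136 m/s.

0.111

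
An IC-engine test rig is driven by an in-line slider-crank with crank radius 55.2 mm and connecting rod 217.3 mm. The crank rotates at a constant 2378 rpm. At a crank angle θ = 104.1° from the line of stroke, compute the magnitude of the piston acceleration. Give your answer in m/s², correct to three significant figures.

1620

ω = 2π·2378/60 = 249 rad/s
x(θ) = r cosθ + √(L² − r² sin²θ); with ω constant, a = ω²·d²x/dθ².
d²x/dθ² = −r cosθ − r²(cos2θ)/√u − r⁴ sin²2θ/(4u^{3/2}),  u = L² − r² sin²θ = 0.0443531 m².
Substituting r = 0.0552 m, L = 0.2173 m, θ = 104.1°: d²x/dθ² = +0.026143 m.
a = ω²·d²x/dθ² = (249)²·(+0.026143) = +1621.2 m/s²;  |a| = 1621.2 m/s².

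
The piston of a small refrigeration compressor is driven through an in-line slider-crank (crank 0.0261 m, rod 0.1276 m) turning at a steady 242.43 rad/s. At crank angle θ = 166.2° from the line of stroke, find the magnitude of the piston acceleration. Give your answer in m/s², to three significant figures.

1210

ω = 242.4 rad/s
x(θ) = r cosθ + √(L² − r² sin²θ); with ω constant, a = ω²·d²x/dθ².
d²x/dθ² = −r cosθ − r²(cos2θ)/√u − r⁴ sin²2θ/(4u^{3/2}),  u = L² − r² sin²θ = 0.016243 m².
Substituting r = 0.0261 m, L = 0.1276 m, θ = 166.2°: d²x/dθ² = +0.020598 m.
a = ω²·d²x/dθ² = (242.4)²·(+0.020598) = +1210.6 m/s²;  |a| = 1210.6 m/s².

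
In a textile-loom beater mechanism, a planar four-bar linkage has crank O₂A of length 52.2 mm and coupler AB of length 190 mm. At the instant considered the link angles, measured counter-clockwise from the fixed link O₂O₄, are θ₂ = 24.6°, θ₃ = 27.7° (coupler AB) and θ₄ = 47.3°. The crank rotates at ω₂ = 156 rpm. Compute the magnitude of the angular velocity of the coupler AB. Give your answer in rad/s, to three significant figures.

ω₂ = 16.34 rad/s (from 156 rpm).
Differentiating the loop-closure r₂e^{iθ₂}+r₃e^{iθ₃}=r₁+r₄e^{iθ₄} gives r₂ω₂e^{iθ₂}+r₃ω₃e^{iθ₃}=r₄ω₄e^{iθ₄}.
Eliminating the other unknown: ω₃ = r₂ω₂ sin(θ₄−θ₂) / [r₃ sin(θ₃−θ₄)].
Numerator sine = +0.38591; denominator sine = -0.33545.
Result = 0.0522·16.34·(+0.38591) / (0.19·(-0.33545)) = -5.1632 rad/s; magnitude 5.1632 rad/s.

5.16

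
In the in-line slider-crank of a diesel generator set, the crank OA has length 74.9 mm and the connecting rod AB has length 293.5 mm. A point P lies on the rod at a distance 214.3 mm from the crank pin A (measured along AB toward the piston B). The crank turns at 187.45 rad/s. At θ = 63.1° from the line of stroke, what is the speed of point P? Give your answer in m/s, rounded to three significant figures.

13.7

ω = 187.4 rad/s.  Crank-pin speed |V_A| = rω = 14.04 m/s, perpendicular to OA.
Rod angle: sinφ = −(r/L) sinθ ⇒ φ = -13.155°; ω_rod = −rω cosθ/√(L²−r²sin²θ) = -22.226 rad/s.
V_P = V_A + ω_rod × AP, with AP = 0.2143 m along the rod.
Components: V_Px = −rω sinθ − a·ω_rod·sinφ = -13.605 m/s;  V_Py = rω cosθ + a·ω_rod·cosφ = +1.7141 m/s.
|V_P| = √(V_Px² + V_Py²) = 13.712 m/s.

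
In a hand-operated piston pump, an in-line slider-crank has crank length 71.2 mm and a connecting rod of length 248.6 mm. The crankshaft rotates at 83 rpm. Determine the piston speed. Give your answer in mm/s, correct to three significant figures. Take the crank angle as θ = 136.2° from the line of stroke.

ω = 2π·83/60 = 8.692 rad/s
For an in-line slider-crank, x = r cosθ + √(L² − r² sin²θ), so v = −rω sinθ·[1 + r cosθ/√(L² − r² sin²θ)].
With r = 0.0712 m, L = 0.2486 m, θ = 136.2°: √(L² − r² sin²θ) = 0.24367 m.
v = −0.0712·8.692·0.69214·[1 + 0.0712·-0.72176/0.24367] = -0.338 m/s.
|v| = 0.338 m/s = 338 mm/s.

338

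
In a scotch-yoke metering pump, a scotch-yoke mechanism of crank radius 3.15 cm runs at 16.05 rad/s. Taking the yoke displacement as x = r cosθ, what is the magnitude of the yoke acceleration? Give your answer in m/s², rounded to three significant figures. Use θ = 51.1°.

ω = 16.05 rad/s
x = r cosθ ⇒ ẍ = −rω² cosθ (ω constant).
|a| = rω²|cosθ| = 0.0315·(16.05)²·|cos 51.1°| = 5.0956 m/s².

5.10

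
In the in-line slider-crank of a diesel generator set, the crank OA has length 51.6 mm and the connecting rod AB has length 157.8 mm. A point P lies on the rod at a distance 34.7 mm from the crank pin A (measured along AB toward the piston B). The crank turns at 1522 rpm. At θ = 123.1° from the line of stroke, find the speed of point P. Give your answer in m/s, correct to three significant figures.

7.48

ω = 159.4 rad/s.  Crank-pin speed |V_A| = rω = 8.2242 m/s, perpendicular to OA.
Rod angle: sinφ = −(r/L) sinθ ⇒ φ = -15.898°; ω_rod = −rω cosθ/√(L²−r²sin²θ) = +29.594 rad/s.
V_P = V_A + ω_rod × AP, with AP = 0.0347 m along the rod.
Components: V_Px = −rω sinθ − a·ω_rod·sinφ = -6.6083 m/s;  V_Py = rω cosθ + a·ω_rod·cosφ = -3.5036 m/s.
|V_P| = √(V_Px² + V_Py²) = 7.4796 m/s.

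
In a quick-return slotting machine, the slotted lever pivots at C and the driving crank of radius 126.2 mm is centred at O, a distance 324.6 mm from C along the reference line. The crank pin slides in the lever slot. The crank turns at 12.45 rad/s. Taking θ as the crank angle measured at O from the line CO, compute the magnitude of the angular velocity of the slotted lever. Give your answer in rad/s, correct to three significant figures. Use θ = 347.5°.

ω = 12.45 rad/s
Crank pin A relative to C: A = (d + r cosθ, r sinθ); lever angle φ = atan2(r sinθ, d + r cosθ).
Differentiating tanφ: φ̇ = rω(d cosθ + r)/(d² + r² + 2dr cosθ).
d² + r² + 2dr cosθ = |CA|² = 0.201279 m²;  d cosθ + r = +0.44311 m.
|ω_lever| = |0.1262·12.45·+0.44311| / 0.201279 = 3.4589 rad/s.

3.46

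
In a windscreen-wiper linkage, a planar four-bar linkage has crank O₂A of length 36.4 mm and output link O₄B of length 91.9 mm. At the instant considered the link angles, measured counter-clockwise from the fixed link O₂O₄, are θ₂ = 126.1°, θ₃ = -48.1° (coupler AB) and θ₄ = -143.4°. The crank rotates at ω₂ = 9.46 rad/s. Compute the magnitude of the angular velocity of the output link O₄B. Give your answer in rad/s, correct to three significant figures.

ω₂ = 9.46 rad/s
Differentiating the loop-closure r₂e^{iθ₂}+r₃e^{iθ₃}=r₁+r₄e^{iθ₄} gives r₂ω₂e^{iθ₂}+r₃ω₃e^{iθ₃}=r₄ω₄e^{iθ₄}.
Eliminating the other unknown: ω₄ = r₂ω₂ sin(θ₂−θ₃) / [r₄ sin(θ₄−θ₃)].
Numerator sine = +0.10106; denominator sine = -0.99572.
Result = 0.0364·9.46·(+0.10106) / (0.0919·(-0.99572)) = -0.38028 rad/s; magnitude 0.38028 rad/s.

0.380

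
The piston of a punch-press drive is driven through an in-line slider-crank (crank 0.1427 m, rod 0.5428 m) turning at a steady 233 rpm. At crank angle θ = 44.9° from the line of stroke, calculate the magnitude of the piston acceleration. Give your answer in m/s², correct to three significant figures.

60.7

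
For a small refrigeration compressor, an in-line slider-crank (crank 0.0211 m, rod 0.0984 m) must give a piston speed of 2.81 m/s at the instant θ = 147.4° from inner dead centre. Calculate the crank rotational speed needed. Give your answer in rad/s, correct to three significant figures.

For an in-line slider-crank, |v_piston| = rω|sinθ|·[1 + r cosθ/√(L² − r² sin²θ)].
With r = 0.0211 m, L = 0.0984 m, θ = 147.4°: the bracketed kinematic factor |dx/dθ| = 0.0093006 m.
ω = v/|dx/dθ| = 2.81/0.0093006 = 302.13 rad/s.

302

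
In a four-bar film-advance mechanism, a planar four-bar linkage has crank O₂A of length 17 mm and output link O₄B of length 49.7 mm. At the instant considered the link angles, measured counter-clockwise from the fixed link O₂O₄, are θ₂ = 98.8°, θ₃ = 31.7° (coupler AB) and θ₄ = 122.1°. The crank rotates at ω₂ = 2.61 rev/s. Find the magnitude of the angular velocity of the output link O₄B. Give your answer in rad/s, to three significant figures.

ω₂ = 16.4 rad/s (from 2.61 rev/s).
Differentiating the loop-closure r₂e^{iθ₂}+r₃e^{iθ₃}=r₁+r₄e^{iθ₄} gives r₂ω₂e^{iθ₂}+r₃ω₃e^{iθ₃}=r₄ω₄e^{iθ₄}.
Eliminating the other unknown: ω₄ = r₂ω₂ sin(θ₂−θ₃) / [r₄ sin(θ₄−θ₃)].
Numerator sine = +0.92119; denominator sine = +0.99998.
Result = 0.017·16.4·(+0.92119) / (0.0497·(+0.99998)) = +5.1674 rad/s; magnitude 5.1674 rad/s.

5.17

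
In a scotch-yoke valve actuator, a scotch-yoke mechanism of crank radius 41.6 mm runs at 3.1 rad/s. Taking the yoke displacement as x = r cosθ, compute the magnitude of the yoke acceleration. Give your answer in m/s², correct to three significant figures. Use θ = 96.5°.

0.0453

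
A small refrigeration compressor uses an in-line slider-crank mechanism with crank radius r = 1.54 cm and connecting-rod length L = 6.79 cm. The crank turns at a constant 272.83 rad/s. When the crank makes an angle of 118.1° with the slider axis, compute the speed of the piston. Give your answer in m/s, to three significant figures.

ω = 272.8 rad/s
For an in-line slider-crank, x = r cosθ + √(L² − r² sin²θ), so v = −rω sinθ·[1 + r cosθ/√(L² − r² sin²θ)].
With r = 0.0154 m, L = 0.0679 m, θ = 118.1°: √(L² − r² sin²θ) = 0.066527 m.
v = −0.0154·272.8·0.88213·[1 + 0.0154·-0.47101/0.066527] = -3.3022 m/s.
|v| = 3.3022 m/s.

3.30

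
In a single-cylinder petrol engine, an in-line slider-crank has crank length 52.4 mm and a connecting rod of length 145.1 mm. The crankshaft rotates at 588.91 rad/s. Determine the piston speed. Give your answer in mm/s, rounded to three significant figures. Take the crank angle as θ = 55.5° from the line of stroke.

ω = 588.9 rad/s
For an in-line slider-crank, x = r cosθ + √(L² − r² sin²θ), so v = −rω sinθ·[1 + r cosθ/√(L² − r² sin²θ)].
With r = 0.0524 m, L = 0.1451 m, θ = 55.5°: √(L² − r² sin²θ) = 0.13852 m.
v = −0.0524·588.9·0.82413·[1 + 0.0524·0.56641/0.13852] = -30.88 m/s.
|v| = 30.88 m/s = 30880 mm/s.

30900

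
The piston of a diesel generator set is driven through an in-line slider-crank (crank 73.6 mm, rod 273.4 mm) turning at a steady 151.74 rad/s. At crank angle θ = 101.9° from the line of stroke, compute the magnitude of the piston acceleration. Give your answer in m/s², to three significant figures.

ω = 151.7 rad/s
x(θ) = r cosθ + √(L² − r² sin²θ); with ω constant, a = ω²·d²x/dθ².
d²x/dθ² = −r cosθ − r²(cos2θ)/√u − r⁴ sin²2θ/(4u^{3/2}),  u = L² − r² sin²θ = 0.0695609 m².
Substituting r = 0.0736 m, L = 0.2734 m, θ = 101.9°: d²x/dθ² = +0.033904 m.
a = ω²·d²x/dθ² = (151.7)²·(+0.033904) = +780.63 m/s²;  |a| = 780.63 m/s².

781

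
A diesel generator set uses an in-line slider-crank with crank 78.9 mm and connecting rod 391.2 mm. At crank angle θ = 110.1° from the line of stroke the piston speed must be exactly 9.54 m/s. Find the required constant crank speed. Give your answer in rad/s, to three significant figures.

139

For an in-line slider-crank, |v_piston| = rω|sinθ|·[1 + r cosθ/√(L² − r² sin²θ)].
With r = 0.0789 m, L = 0.3912 m, θ = 110.1°: the bracketed kinematic factor |dx/dθ| = 0.068864 m.
ω = v/|dx/dθ| = 9.54/0.068864 = 138.53 rad/s.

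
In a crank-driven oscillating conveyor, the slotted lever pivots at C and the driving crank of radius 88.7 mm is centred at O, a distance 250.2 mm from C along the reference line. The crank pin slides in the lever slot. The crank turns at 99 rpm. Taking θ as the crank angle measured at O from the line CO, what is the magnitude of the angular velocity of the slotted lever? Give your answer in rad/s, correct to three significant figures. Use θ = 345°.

2.68

ω = 10.37 rad/s (from 99 rpm).
Crank pin A relative to C: A = (d + r cosθ, r sinθ); lever angle φ = atan2(r sinθ, d + r cosθ).
Differentiating tanφ: φ̇ = rω(d cosθ + r)/(d² + r² + 2dr cosθ).
d² + r² + 2dr cosθ = |CA|² = 0.113341 m²;  d cosθ + r = +0.33037 m.
|ω_lever| = |0.0887·10.37·+0.33037| / 0.113341 = 2.6805 rad/s.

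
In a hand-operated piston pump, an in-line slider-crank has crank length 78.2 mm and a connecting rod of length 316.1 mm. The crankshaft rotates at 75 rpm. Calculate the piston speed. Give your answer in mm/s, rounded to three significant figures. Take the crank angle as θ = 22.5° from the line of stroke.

ω = 2π·75/60 = 7.854 rad/s
For an in-line slider-crank, x = r cosθ + √(L² − r² sin²θ), so v = −rω sinθ·[1 + r cosθ/√(L² − r² sin²θ)].
With r = 0.0782 m, L = 0.3161 m, θ = 22.5°: √(L² − r² sin²θ) = 0.31468 m.
v = −0.0782·7.854·0.38268·[1 + 0.0782·0.92388/0.31468] = -0.289 m/s.
|v| = 0.289 m/s = 289 mm/s.

289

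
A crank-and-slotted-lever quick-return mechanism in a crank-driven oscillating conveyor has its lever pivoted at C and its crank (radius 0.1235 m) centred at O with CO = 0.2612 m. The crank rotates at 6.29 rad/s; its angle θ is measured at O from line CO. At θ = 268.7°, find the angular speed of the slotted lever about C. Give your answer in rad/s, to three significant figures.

1.11

ω = 6.29 rad/s
Crank pin A relative to C: A = (d + r cosθ, r sinθ); lever angle φ = atan2(r sinθ, d + r cosθ).
Differentiating tanφ: φ̇ = rω(d cosθ + r)/(d² + r² + 2dr cosθ).
d² + r² + 2dr cosθ = |CA|² = 0.082014 m²;  d cosθ + r = +0.11757 m.
|ω_lever| = |0.1235·6.29·+0.11757| / 0.082014 = 1.1136 rad/s.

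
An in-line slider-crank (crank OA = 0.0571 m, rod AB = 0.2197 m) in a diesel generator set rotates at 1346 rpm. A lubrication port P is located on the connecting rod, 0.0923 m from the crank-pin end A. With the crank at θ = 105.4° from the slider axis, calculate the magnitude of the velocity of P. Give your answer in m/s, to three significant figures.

7.63

ω = 141 rad/s.  Crank-pin speed |V_A| = rω = 8.0484 m/s, perpendicular to OA.
Rod angle: sinφ = −(r/L) sinθ ⇒ φ = -14.511°; ω_rod = −rω cosθ/√(L²−r²sin²θ) = +10.049 rad/s.
V_P = V_A + ω_rod × AP, with AP = 0.0923 m along the rod.
Components: V_Px = −rω sinθ − a·ω_rod·sinφ = -7.527 m/s;  V_Py = rω cosθ + a·ω_rod·cosφ = -1.2394 m/s.
|V_P| = √(V_Px² + V_Py²) = 7.6284 m/s.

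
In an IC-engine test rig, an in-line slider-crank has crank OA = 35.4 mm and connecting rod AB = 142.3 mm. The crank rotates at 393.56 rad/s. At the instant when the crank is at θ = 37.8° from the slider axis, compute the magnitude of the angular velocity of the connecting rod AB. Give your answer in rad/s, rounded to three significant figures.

ω = 393.6 rad/s
The rod makes angle φ with the slider axis where L sinφ = r sinθ; differentiating, L cosφ·φ̇ = r ω cosθ.
L cosφ = √(L² − r² sin²θ) = 0.14064 m.
|ω_rod| = r ω |cosθ| / √(L² − r² sin²θ) = 0.0354·393.6·0.79016/0.14064 = 78.276 rad/s.

78.3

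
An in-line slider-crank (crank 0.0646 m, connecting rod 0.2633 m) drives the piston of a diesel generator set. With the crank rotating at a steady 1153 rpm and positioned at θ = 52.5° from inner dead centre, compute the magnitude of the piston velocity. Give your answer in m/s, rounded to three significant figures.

ω = 2π·1153/60 = 120.7 rad/s
For an in-line slider-crank, x = r cosθ + √(L² − r² sin²θ), so v = −rω sinθ·[1 + r cosθ/√(L² − r² sin²θ)].
With r = 0.0646 m, L = 0.2633 m, θ = 52.5°: √(L² − r² sin²θ) = 0.25826 m.
v = −0.0646·120.7·0.79335·[1 + 0.0646·0.60876/0.25826] = -7.1304 m/s.
|v| = 7.1304 m/s.

7.13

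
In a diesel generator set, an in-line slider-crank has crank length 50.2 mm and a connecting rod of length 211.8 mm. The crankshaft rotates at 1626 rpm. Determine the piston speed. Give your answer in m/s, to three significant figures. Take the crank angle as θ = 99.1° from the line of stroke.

ω = 2π·1626/60 = 170.3 rad/s
For an in-line slider-crank, x = r cosθ + √(L² − r² sin²θ), so v = −rω sinθ·[1 + r cosθ/√(L² − r² sin²θ)].
With r = 0.0502 m, L = 0.2118 m, θ = 99.1°: √(L² − r² sin²θ) = 0.20592 m.
v = −0.0502·170.3·0.98741·[1 + 0.0502·-0.15816/0.20592] = -8.1148 m/s.
|v| = 8.1148 m/s.

8.11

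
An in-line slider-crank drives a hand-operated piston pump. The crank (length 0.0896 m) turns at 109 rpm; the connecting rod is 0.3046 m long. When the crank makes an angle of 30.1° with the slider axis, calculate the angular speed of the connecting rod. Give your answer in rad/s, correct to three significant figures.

ω = 11.41 rad/s (converted from 109 rpm).
The rod makes angle φ with the slider axis where L sinφ = r sinθ; differentiating, L cosφ·φ̇ = r ω cosθ.
L cosφ = √(L² − r² sin²θ) = 0.30127 m.
|ω_rod| = r ω |cosθ| / √(L² − r² sin²θ) = 0.0896·11.41·0.86515/0.30127 = 2.937 rad/s.

2.94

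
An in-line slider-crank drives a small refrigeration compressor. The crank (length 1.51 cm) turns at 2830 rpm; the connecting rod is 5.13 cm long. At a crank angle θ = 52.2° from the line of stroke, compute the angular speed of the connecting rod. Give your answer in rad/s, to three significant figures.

ω = 296.4 rad/s (converted from 2830 rpm).
The rod makes angle φ with the slider axis where L sinφ = r sinθ; differentiating, L cosφ·φ̇ = r ω cosθ.
L cosφ = √(L² − r² sin²θ) = 0.049893 m.
|ω_rod| = r ω |cosθ| / √(L² − r² sin²θ) = 0.0151·296.4·0.61291/0.049893 = 54.972 rad/s.

55.0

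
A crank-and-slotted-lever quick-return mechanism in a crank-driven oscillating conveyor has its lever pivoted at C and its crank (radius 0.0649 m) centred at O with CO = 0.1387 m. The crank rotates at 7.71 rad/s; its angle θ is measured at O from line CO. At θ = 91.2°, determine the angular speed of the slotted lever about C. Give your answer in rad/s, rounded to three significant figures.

1.34

ω = 7.71 rad/s
Crank pin A relative to C: A = (d + r cosθ, r sinθ); lever angle φ = atan2(r sinθ, d + r cosθ).
Differentiating tanφ: φ̇ = rω(d cosθ + r)/(d² + r² + 2dr cosθ).
d² + r² + 2dr cosθ = |CA|² = 0.0230727 m²;  d cosθ + r = +0.061995 m.
|ω_lever| = |0.0649·7.71·+0.061995| / 0.0230727 = 1.3445 rad/s.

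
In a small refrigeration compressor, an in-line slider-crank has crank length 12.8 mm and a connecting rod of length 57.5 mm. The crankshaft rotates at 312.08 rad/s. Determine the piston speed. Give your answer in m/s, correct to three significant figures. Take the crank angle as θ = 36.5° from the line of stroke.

ω = 312.1 rad/s
For an in-line slider-crank, x = r cosθ + √(L² − r² sin²θ), so v = −rω sinθ·[1 + r cosθ/√(L² − r² sin²θ)].
With r = 0.0128 m, L = 0.0575 m, θ = 36.5°: √(L² − r² sin²θ) = 0.056994 m.
v = −0.0128·312.1·0.59482·[1 + 0.0128·0.80386/0.056994] = -2.8051 m/s.
|v| = 2.8051 m/s.

2.81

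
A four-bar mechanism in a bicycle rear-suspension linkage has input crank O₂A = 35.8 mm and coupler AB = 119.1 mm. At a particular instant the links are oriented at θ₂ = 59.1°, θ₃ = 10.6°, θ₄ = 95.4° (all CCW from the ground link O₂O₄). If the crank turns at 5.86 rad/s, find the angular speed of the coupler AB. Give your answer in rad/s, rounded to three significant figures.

ω₂ = 5.86 rad/s
Differentiating the loop-closure r₂e^{iθ₂}+r₃e^{iθ₃}=r₁+r₄e^{iθ₄} gives r₂ω₂e^{iθ₂}+r₃ω₃e^{iθ₃}=r₄ω₄e^{iθ₄}.
Eliminating the other unknown: ω₃ = r₂ω₂ sin(θ₄−θ₂) / [r₃ sin(θ₃−θ₄)].
Numerator sine = +0.59201; denominator sine = -0.99588.
Result = 0.0358·5.86·(+0.59201) / (0.1191·(-0.99588)) = -1.0471 rad/s; magnitude 1.0471 rad/s.

1.05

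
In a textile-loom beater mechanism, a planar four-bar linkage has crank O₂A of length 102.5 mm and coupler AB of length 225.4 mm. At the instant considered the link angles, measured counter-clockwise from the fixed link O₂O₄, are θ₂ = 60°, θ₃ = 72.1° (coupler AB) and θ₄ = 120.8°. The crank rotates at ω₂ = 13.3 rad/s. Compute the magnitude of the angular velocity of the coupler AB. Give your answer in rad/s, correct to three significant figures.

7.03

ω₂ = 13.3 rad/s
Differentiating the loop-closure r₂e^{iθ₂}+r₃e^{iθ₃}=r₁+r₄e^{iθ₄} gives r₂ω₂e^{iθ₂}+r₃ω₃e^{iθ₃}=r₄ω₄e^{iθ₄}.
Eliminating the other unknown: ω₃ = r₂ω₂ sin(θ₄−θ₂) / [r₃ sin(θ₃−θ₄)].
Numerator sine = +0.87292; denominator sine = -0.75126.
Result = 0.1025·13.3·(+0.87292) / (0.2254·(-0.75126)) = -7.0276 rad/s; magnitude 7.0276 rad/s.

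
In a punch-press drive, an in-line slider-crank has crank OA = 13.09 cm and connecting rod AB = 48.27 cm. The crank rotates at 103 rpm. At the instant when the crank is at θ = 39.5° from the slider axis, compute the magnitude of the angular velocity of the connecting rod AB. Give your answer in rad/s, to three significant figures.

2.29

ω = 10.79 rad/s (converted from 103 rpm).
The rod makes angle φ with the slider axis where L sinφ = r sinθ; differentiating, L cosφ·φ̇ = r ω cosθ.
L cosφ = √(L² − r² sin²θ) = 0.47546 m.
|ω_rod| = r ω |cosθ| / √(L² − r² sin²θ) = 0.1309·10.79·0.77162/0.47546 = 2.2914 rad/s.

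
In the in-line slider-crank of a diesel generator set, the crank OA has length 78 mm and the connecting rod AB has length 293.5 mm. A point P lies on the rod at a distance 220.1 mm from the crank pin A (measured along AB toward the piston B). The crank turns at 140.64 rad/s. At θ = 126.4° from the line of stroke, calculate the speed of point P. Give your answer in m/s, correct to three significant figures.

7.93

ω = 140.6 rad/s.  Crank-pin speed |V_A| = rω = 10.97 m/s, perpendicular to OA.
Rod angle: sinφ = −(r/L) sinθ ⇒ φ = -12.351°; ω_rod = −rω cosθ/√(L²−r²sin²θ) = +22.705 rad/s.
V_P = V_A + ω_rod × AP, with AP = 0.2201 m along the rod.
Components: V_Px = −rω sinθ − a·ω_rod·sinφ = -7.7606 m/s;  V_Py = rω cosθ + a·ω_rod·cosφ = -1.628 m/s.
|V_P| = √(V_Px² + V_Py²) = 7.9296 m/s.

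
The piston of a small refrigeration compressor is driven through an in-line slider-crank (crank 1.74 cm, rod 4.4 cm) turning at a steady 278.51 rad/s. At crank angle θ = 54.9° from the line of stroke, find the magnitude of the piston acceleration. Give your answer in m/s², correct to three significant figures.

ω = 278.5 rad/s
x(θ) = r cosθ + √(L² − r² sin²θ); with ω constant, a = ω²·d²x/dθ².
d²x/dθ² = −r cosθ − r²(cos2θ)/√u − r⁴ sin²2θ/(4u^{3/2}),  u = L² − r² sin²θ = 0.00173334 m².
Substituting r = 0.0174 m, L = 0.044 m, θ = 54.9°: d²x/dθ² = -0.0078229 m.
a = ω²·d²x/dθ² = (278.5)²·(-0.0078229) = -606.8 m/s²;  |a| = 606.8 m/s².

607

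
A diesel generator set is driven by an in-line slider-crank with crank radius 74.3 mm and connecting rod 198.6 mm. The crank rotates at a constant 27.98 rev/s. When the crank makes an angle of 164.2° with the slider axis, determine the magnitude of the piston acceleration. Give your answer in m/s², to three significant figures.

ω = 2π·28 = 175.8 rad/s
x(θ) = r cosθ + √(L² − r² sin²θ); with ω constant, a = ω²·d²x/dθ².
d²x/dθ² = −r cosθ − r²(cos2θ)/√u − r⁴ sin²2θ/(4u^{3/2}),  u = L² − r² sin²θ = 0.0390327 m².
Substituting r = 0.0743 m, L = 0.1986 m, θ = 164.2°: d²x/dθ² = +0.047422 m.
a = ω²·d²x/dθ² = (175.8)²·(+0.047422) = +1465.7 m/s²;  |a| = 1465.7 m/s².

1470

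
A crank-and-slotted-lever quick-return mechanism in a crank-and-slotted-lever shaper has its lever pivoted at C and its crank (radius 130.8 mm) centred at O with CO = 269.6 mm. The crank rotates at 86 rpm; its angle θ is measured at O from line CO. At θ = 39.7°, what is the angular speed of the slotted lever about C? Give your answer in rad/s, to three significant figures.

ω = 9.006 rad/s (from 86 rpm).
Crank pin A relative to C: A = (d + r cosθ, r sinθ); lever angle φ = atan2(r sinθ, d + r cosθ).
Differentiating tanφ: φ̇ = rω(d cosθ + r)/(d² + r² + 2dr cosθ).
d² + r² + 2dr cosθ = |CA|² = 0.144057 m²;  d cosθ + r = +0.33823 m.
|ω_lever| = |0.1308·9.006·+0.33823| / 0.144057 = 2.7658 rad/s.

2.77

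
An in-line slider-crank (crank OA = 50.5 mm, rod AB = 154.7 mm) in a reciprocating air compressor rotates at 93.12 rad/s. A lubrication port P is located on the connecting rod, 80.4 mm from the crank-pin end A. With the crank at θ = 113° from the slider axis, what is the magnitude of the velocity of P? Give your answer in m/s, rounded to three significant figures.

ω = 93.12 rad/s.  Crank-pin speed |V_A| = rω = 4.7026 m/s, perpendicular to OA.
Rod angle: sinφ = −(r/L) sinθ ⇒ φ = -17.487°; ω_rod = −rω cosθ/√(L²−r²sin²θ) = +12.453 rad/s.
V_P = V_A + ω_rod × AP, with AP = 0.0804 m along the rod.
Components: V_Px = −rω sinθ − a·ω_rod·sinφ = -4.0279 m/s;  V_Py = rω cosθ + a·ω_rod·cosφ = -0.88249 m/s.
|V_P| = √(V_Px² + V_Py²) = 4.1234 m/s.

4.12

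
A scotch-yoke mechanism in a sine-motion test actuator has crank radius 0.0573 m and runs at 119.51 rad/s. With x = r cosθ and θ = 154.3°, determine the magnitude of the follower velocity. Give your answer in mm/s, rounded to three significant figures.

ω = 119.5 rad/s
x = r cosθ ⇒ ẋ = −rω sinθ.
|v| = rω|sinθ| = 0.0573·119.5·|sin 154.3°| = 2.9697 m/s = 2969.7 mm/s.

2970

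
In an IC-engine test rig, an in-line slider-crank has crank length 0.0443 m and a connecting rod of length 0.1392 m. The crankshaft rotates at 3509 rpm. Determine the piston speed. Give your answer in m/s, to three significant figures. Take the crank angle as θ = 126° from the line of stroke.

ω = 2π·3509/60 = 367.5 rad/s
For an in-line slider-crank, x = r cosθ + √(L² − r² sin²θ), so v = −rω sinθ·[1 + r cosθ/√(L² − r² sin²θ)].
With r = 0.0443 m, L = 0.1392 m, θ = 126°: √(L² − r² sin²θ) = 0.13451 m.
v = −0.0443·367.5·0.80902·[1 + 0.0443·-0.58779/0.13451] = -10.62 m/s.
|v| = 10.62 m/s.

10.6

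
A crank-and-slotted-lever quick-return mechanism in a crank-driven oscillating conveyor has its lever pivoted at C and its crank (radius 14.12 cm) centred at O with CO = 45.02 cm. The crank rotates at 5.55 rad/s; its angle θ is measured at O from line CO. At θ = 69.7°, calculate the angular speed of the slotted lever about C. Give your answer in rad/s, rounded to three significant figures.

ω = 5.55 rad/s
Crank pin A relative to C: A = (d + r cosθ, r sinθ); lever angle φ = atan2(r sinθ, d + r cosθ).
Differentiating tanφ: φ̇ = rω(d cosθ + r)/(d² + r² + 2dr cosθ).
d² + r² + 2dr cosθ = |CA|² = 0.266726 m²;  d cosθ + r = +0.29739 m.
|ω_lever| = |0.1412·5.55·+0.29739| / 0.266726 = 0.87376 rad/s.

0.874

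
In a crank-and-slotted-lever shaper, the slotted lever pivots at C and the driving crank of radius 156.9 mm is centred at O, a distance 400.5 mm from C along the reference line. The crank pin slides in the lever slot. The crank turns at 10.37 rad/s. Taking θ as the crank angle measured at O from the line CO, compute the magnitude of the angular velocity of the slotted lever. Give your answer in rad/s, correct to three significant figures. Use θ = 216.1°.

3.25

ω = 10.37 rad/s
Crank pin A relative to C: A = (d + r cosθ, r sinθ); lever angle φ = atan2(r sinθ, d + r cosθ).
Differentiating tanφ: φ̇ = rω(d cosθ + r)/(d² + r² + 2dr cosθ).
d² + r² + 2dr cosθ = |CA|² = 0.0834722 m²;  d cosθ + r = -0.1667 m.
|ω_lever| = |0.1569·10.37·-0.1667| / 0.0834722 = 3.2493 rad/s.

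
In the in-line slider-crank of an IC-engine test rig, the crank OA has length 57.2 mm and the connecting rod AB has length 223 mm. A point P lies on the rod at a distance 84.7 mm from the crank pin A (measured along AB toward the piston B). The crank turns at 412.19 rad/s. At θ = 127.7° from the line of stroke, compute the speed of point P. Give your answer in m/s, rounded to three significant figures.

19.7

ω = 412.2 rad/s.  Crank-pin speed |V_A| = rω = 23.577 m/s, perpendicular to OA.
Rod angle: sinφ = −(r/L) sinθ ⇒ φ = -11.710°; ω_rod = −rω cosθ/√(L²−r²sin²θ) = +66.029 rad/s.
V_P = V_A + ω_rod × AP, with AP = 0.0847 m along the rod.
Components: V_Px = −rω sinθ − a·ω_rod·sinφ = -17.52 m/s;  V_Py = rω cosθ + a·ω_rod·cosφ = -8.9418 m/s.
|V_P| = √(V_Px² + V_Py²) = 19.67 m/s.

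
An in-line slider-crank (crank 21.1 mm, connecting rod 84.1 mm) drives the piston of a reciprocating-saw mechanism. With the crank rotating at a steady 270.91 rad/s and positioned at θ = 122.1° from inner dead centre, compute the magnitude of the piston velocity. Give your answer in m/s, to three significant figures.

4.18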